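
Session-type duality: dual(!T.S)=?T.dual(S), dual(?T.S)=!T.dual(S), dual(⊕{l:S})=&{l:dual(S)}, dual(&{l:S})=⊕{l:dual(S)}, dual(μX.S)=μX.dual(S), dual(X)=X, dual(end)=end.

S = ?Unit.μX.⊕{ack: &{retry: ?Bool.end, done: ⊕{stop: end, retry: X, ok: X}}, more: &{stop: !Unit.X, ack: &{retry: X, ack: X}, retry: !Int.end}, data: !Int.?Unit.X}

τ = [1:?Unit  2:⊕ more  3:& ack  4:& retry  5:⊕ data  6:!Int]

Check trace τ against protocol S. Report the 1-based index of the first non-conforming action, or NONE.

NONE

step 1: ?Unit  match  residual = μX.…
step 2: ⊕ more  match  residual = &{stop: !Unit.μX.…, ack: &{retry: μX.…, ack: μX.…}, retry: !Int.end}
step 3: & ack  match  residual = &{retry: μX.…, ack: μX.…}
step 4: & retry  match  residual = μX.…
step 5: ⊕ data  match  residual = !Int.?Unit.μX.…
step 6: !Int  match  residual = ?Unit.μX.…
all 6 steps conform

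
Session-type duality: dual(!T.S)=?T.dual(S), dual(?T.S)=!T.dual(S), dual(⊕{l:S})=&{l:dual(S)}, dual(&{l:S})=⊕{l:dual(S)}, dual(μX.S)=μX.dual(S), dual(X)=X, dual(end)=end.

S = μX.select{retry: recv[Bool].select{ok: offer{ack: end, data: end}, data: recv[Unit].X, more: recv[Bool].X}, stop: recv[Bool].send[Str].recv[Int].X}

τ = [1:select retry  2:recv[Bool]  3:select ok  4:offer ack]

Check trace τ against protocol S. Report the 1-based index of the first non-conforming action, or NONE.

NONE

step 1: select retry  match  cont: recv[Bool].select{ok: offer{ack: end, data: end}, data: recv[Unit].μX.…, more: recv[Bool].μX.…}
step 2: recv[Bool]  match  cont: select{ok: offer{ack: end, data: end}, data: recv[Unit].μX.…, more: recv[Bool].μX.…}
step 3: select ok  match  cont: offer{ack: end, data: end}
step 4: offer ack  match  cont: end
all 4 steps conform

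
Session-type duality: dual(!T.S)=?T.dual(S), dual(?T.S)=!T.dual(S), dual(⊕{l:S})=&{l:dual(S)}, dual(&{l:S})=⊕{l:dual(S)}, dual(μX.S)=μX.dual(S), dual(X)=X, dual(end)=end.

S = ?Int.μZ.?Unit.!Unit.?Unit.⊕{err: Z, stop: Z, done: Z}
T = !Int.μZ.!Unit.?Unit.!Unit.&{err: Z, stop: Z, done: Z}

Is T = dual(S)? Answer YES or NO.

YES

?Int vs !Int  ok
  μZ vs μZ  ok (binder kept)
    ?Unit vs !Unit  ok
      !Unit vs ?Unit  ok
        ?Unit vs !Unit  ok
          ⊕{err,stop,done} vs &{err,stop,done}  ok label sets agree
            [err]
              Z vs Z  ok
            [stop]
              Z vs Z  ok
            [done]
              Z vs Z  ok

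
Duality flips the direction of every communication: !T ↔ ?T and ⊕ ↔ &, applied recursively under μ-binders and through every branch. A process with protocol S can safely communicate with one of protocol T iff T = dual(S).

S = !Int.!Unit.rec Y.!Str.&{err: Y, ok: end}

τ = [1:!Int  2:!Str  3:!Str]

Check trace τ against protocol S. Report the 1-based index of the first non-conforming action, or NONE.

@1 !Int  match  now at !Unit.rec Y.…
@2 got !Str, protocol expects !Unit  ✗

2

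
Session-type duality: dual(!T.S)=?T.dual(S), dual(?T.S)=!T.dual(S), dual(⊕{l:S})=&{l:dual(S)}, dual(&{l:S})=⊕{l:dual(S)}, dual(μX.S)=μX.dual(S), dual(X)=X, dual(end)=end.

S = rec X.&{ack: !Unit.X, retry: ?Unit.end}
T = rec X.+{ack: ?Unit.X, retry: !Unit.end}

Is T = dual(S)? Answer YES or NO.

rec X vs rec X  ✓ (μ self-dual)
  &{ack,retry} vs +{ack,retry}  ✓ labels match
    • ack:
      !Unit vs ?Unit  ✓
        X vs X  ✓
    • retry:
      ?Unit vs !Unit  ✓
        end vs end  ✓

YES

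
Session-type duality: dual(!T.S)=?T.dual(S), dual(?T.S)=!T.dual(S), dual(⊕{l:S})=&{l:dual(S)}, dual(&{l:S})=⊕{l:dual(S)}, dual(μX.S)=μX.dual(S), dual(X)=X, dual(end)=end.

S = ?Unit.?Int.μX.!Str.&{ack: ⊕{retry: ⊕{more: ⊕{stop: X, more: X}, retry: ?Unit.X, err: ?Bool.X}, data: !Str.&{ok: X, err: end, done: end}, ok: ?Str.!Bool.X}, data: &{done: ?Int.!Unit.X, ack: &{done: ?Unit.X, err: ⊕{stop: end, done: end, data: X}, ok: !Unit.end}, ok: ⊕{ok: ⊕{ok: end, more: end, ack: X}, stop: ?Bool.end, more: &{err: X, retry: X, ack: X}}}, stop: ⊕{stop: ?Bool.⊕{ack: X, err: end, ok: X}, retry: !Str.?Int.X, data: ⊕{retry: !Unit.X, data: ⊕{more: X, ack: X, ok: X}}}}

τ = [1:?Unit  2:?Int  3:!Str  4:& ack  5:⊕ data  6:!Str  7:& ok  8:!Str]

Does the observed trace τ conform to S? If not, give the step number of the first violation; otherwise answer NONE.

NONE

[1] ?Unit  ok  state: ?Int.μX.…
[2] ?Int  ok  state: μX.…
[3] !Str  ok  state: &{ack: ⊕{retry: ⊕{more: ⊕{stop: μX.…, more: μX.…}, retry: ?Unit.μX.…, err: ?Bool.μX.…}, data: !Str.&{ok: μX.…, err: end, done: end}, ok: ?Str.!Bool.μX.…}, data: &{done: ?Int.!Unit.μX.…, ack: &{done: ?Unit.μX.…, err: ⊕{stop: end, done: end, data: μX.…}, ok: !Unit.end}, ok: ⊕{ok: ⊕{ok: end, more: end, ack: μX.…}, stop: ?Bool.end, more: &{err: μX.…, retry: μX.…, ack: μX.…}}}, stop: ⊕{stop: ?Bool.⊕{ack: μX.…, err: end, ok: μX.…}, retry: !Str.?Int.μX.…, data: ⊕{retry: !Unit.μX.…, data: ⊕{more: μX.…, ack: μX.…, ok: μX.…}}}}
[4] & ack  ok  state: ⊕{retry: ⊕{more: ⊕{stop: μX.…, more: μX.…}, retry: ?Unit.μX.…, err: ?Bool.μX.…}, data: !Str.&{ok: μX.…, err: end, done: end}, ok: ?Str.!Bool.μX.…}
[5] ⊕ data  ok  state: !Str.&{ok: μX.…, err: end, done: end}
[6] !Str  ok  state: &{ok: μX.…, err: end, done: end}
[7] & ok  ok  state: μX.…
[8] !Str  ok  state: &{ack: ⊕{retry: ⊕{more: ⊕{stop: μX.…, more: μX.…}, retry: ?Unit.μX.…, err: ?Bool.μX.…}, data: !Str.&{ok: μX.…, err: end, done: end}, ok: ?Str.!Bool.μX.…}, data: &{done: ?Int.!Unit.μX.…, ack: &{done: ?Unit.μX.…, err: ⊕{stop: end, done: end, data: μX.…}, ok: !Unit.end}, ok: ⊕{ok: ⊕{ok: end, more: end, ack: μX.…}, stop: ?Bool.end, more: &{err: μX.…, retry: μX.…, ack: μX.…}}}, stop: ⊕{stop: ?Bool.⊕{ack: μX.…, err: end, ok: μX.…}, retry: !Str.?Int.μX.…, data: ⊕{retry: !Unit.μX.…, data: ⊕{more: μX.…, ack: μX.…, ok: μX.…}}}}
all 8 steps conform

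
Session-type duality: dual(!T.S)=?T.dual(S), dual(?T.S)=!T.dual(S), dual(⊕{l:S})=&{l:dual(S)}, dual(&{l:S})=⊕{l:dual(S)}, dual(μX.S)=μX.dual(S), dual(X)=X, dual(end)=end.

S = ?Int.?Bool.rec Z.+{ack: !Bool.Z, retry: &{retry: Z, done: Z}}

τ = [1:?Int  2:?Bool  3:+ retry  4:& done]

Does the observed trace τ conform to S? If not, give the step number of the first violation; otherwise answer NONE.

NONE

step 1: ?Int  ok  now at ?Bool.rec Z.…
step 2: ?Bool  ok  now at rec Z.…
step 3: + retry  ok  now at &{retry: rec Z.…, done: rec Z.…}
step 4: & done  ok  now at rec Z.…
all 4 steps conform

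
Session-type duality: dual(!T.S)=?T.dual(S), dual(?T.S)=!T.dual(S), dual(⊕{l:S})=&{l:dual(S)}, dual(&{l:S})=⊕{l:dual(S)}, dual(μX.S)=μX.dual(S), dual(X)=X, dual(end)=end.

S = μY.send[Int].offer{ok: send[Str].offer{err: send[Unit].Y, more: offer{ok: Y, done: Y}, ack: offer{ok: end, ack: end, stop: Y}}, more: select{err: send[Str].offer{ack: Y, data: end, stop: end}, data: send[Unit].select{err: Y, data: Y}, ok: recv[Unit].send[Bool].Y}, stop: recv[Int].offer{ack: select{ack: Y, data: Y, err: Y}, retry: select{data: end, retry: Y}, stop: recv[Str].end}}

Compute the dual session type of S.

μY.recv[Int].select{ok: recv[Str].select{err: recv[Unit].Y, more: select{ok: Y, done: Y}, ack: select{ok: end, ack: end, stop: Y}}, more: offer{err: recv[Str].select{ack: Y, data: end, stop: end}, data: recv[Unit].offer{err: Y, data: Y}, ok: send[Unit].recv[Bool].Y}, stop: send[Int].select{ack: offer{ack: Y, data: Y, err: Y}, retry: offer{data: end, retry: Y}, stop: send[Str].end}}

μY → μY  (rec unchanged)
  send[Int] → recv[Int]
    offer{ok,more,stop} → select{ok,more,stop}  (&→⊕)
      • ok:
        send[Str] → recv[Str]
          offer{err,more,ack} → select{err,more,ack}  (&→⊕)
            • err:
              send[Unit] → recv[Unit]
                Y self-dual
            • more:
              offer{ok,done} → select{ok,done}  (&→⊕)
                • ok:
                  Y self-dual
                • done:
                  Y self-dual
            • ack:
              offer{ok,ack,stop} → select{ok,ack,stop}  (&→⊕)
                • ok:
                  end self-dual
                • ack:
                  end self-dual
                • stop:
                  Y self-dual
      • more:
        select{err,data,ok} → offer{err,data,ok}  (⊕→&)
          • err:
            send[Str] → recv[Str]
              offer{ack,data,stop} → select{ack,data,stop}  (&→⊕)
                • ack:
                  Y self-dual
                • data:
                  end self-dual
                • stop:
                  end self-dual
          • data:
            send[Unit] → recv[Unit]
              select{err,data} → offer{err,data}  (⊕→&)
                • err:
                  Y self-dual
                • data:
                  Y self-dual
          • ok:
            recv[Unit] → send[Unit]
              send[Bool] → recv[Bool]
                Y self-dual
      • stop:
        recv[Int] → send[Int]
          offer{ack,retry,stop} → select{ack,retry,stop}  (&→⊕)
            • ack:
              select{ack,data,err} → offer{ack,data,err}  (⊕→&)
                • ack:
                  Y self-dual
                • data:
                  Y self-dual
                • err:
                  Y self-dual
            • retry:
              select{data,retry} → offer{data,retry}  (⊕→&)
                • data:
                  end self-dual
                • retry:
                  Y self-dual
            • stop:
              recv[Str] → send[Str]
                end self-dual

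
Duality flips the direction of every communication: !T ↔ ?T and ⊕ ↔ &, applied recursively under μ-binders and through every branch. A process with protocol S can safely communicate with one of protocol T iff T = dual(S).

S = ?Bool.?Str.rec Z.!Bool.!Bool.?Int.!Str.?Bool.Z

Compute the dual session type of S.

!Bool.!Str.rec Z.?Bool.?Bool.!Int.?Str.!Bool.Z

?Bool ↦ !Bool
  ?Str ↦ !Str
    rec Z ↦ rec Z  (μ self-dual)
      !Bool ↦ ?Bool
        !Bool ↦ ?Bool
          ?Int ↦ !Int
            !Str ↦ ?Str
              ?Bool ↦ !Bool
                dual(Z) = Z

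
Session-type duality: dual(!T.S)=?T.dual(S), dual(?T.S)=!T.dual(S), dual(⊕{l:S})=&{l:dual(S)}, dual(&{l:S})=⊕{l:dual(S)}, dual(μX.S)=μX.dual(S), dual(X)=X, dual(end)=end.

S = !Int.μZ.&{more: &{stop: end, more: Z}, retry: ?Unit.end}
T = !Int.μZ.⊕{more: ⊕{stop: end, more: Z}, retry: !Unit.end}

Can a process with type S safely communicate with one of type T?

!Int vs !Int  ✗ same direction on both sides — not dual

NO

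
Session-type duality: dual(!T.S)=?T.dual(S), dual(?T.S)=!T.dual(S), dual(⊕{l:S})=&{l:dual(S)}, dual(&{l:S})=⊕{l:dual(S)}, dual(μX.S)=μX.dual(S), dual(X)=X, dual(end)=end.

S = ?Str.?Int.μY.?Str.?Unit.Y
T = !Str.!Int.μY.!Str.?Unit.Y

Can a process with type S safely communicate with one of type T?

NO

?Str ‖ !Str  ✓
  ?Int ‖ !Int  ✓
    μY ‖ μY  ✓ (μ self-dual)
      ?Str ‖ !Str  ✓
        ?Unit ‖ ?Unit  ✗ same direction on both sides — not dual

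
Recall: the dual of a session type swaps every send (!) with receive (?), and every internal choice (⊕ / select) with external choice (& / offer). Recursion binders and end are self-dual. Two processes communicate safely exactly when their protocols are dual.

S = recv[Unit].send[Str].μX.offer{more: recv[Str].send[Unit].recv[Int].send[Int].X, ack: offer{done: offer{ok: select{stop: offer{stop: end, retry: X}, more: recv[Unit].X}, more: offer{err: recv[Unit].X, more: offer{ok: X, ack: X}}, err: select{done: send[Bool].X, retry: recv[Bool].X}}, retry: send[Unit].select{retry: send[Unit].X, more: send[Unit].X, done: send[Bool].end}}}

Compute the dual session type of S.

recv[Unit] = send[Unit]
  send[Str] = recv[Str]
    μX = μX  (binder kept)
      offer{more,ack} = select{more,ack}  (external→internal)
        case more:
          recv[Str] = send[Str]
            send[Unit] = recv[Unit]
              recv[Int] = send[Int]
                send[Int] = recv[Int]
                  dual(X) = X
        case ack:
          offer{done,retry} = select{done,retry}  (external→internal)
            case done:
              offer{ok,more,err} = select{ok,more,err}  (external→internal)
                case ok:
                  select{stop,more} = offer{stop,more}  (⊕→&)
                    case stop:
                      offer{stop,retry} = select{stop,retry}  (external→internal)
                        case stop:
                          dual(end) = end
                        case retry:
                          dual(X) = X
                    case more:
                      recv[Unit] = send[Unit]
                        dual(X) = X
                case more:
                  offer{err,more} = select{err,more}  (external→internal)
                    case err:
                      recv[Unit] = send[Unit]
                        dual(X) = X
                    case more:
                      offer{ok,ack} = select{ok,ack}  (external→internal)
                        case ok:
                          dual(X) = X
                        case ack:
                          dual(X) = X
                case err:
                  select{done,retry} = offer{done,retry}  (⊕→&)
                    case done:
                      send[Bool] = recv[Bool]
                        dual(X) = X
                    case retry:
                      recv[Bool] = send[Bool]
                        dual(X) = X
            case retry:
              send[Unit] = recv[Unit]
                select{retry,more,done} = offer{retry,more,done}  (⊕→&)
                  case retry:
                    send[Unit] = recv[Unit]
                      dual(X) = X
                  case more:
                    send[Unit] = recv[Unit]
                      dual(X) = X
                  case done:
                    send[Bool] = recv[Bool]
                      dual(end) = end

send[Unit].recv[Str].μX.select{more: send[Str].recv[Unit].send[Int].recv[Int].X, ack: select{done: select{ok: offer{stop: select{stop: end, retry: X}, more: send[Unit].X}, more: select{err: send[Unit].X, more: select{ok: X, ack: X}}, err: offer{done: recv[Bool].X, retry: send[Bool].X}}, retry: recv[Unit].offer{retry: recv[Unit].X, more: recv[Unit].X, done: recv[Bool].end}}}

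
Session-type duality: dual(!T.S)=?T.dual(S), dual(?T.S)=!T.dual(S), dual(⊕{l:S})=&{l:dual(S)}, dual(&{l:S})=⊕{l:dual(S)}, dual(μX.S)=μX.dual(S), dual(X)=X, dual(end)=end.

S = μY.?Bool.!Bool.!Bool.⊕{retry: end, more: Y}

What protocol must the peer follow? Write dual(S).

μY.!Bool.?Bool.?Bool.&{retry: end, more: Y}

μY ↦ μY  (binder kept)
  ?Bool ↦ !Bool
    !Bool ↦ ?Bool
      !Bool ↦ ?Bool
        ⊕{retry,more} ↦ &{retry,more}  (⊕→&)
          • retry:
            end ↦ end
          • more:
            Y ↦ Y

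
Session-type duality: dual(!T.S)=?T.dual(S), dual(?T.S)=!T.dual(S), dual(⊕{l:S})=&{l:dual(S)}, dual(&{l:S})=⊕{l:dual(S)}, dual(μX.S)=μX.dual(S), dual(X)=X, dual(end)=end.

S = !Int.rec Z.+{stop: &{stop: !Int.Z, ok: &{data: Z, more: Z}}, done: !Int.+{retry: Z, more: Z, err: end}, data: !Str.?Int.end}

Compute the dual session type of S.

?Int.rec Z.&{stop: +{stop: ?Int.Z, ok: +{data: Z, more: Z}}, done: ?Int.&{retry: Z, more: Z, err: end}, data: ?Str.!Int.end}

!Int ↦ ?Int
  rec Z ↦ rec Z  (rec unchanged)
    +{stop,done,data} ↦ &{stop,done,data}  (⊕→&)
      • stop:
        &{stop,ok} ↦ +{stop,ok}  (offer→select)
          • stop:
            !Int ↦ ?Int
              dual(Z) = Z
          • ok:
            &{data,more} ↦ +{data,more}  (offer→select)
              • data:
                dual(Z) = Z
              • more:
                dual(Z) = Z
      • done:
        !Int ↦ ?Int
          +{retry,more,err} ↦ &{retry,more,err}  (⊕→&)
            • retry:
              dual(Z) = Z
            • more:
              dual(Z) = Z
            • err:
              dual(end) = end
      • data:
        !Str ↦ ?Str
          ?Int ↦ !Int
            dual(end) = end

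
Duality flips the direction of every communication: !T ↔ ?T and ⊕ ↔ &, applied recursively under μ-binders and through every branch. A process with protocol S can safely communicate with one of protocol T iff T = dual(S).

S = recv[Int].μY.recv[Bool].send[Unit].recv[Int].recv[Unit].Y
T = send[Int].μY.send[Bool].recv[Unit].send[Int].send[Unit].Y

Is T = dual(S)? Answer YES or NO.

recv[Int] | send[Int]  match
  μY | μY  match (binder kept)
    recv[Bool] | send[Bool]  match
      send[Unit] | recv[Unit]  match
        recv[Int] | send[Int]  match
          recv[Unit] | send[Unit]  match
            Y | Y  match

YES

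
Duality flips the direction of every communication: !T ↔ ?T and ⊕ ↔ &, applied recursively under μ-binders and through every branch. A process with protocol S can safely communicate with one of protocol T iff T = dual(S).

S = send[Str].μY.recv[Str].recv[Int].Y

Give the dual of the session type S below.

send[Str] = recv[Str]
  μY = μY  (binder kept)
    recv[Str] = send[Str]
      recv[Int] = send[Int]
        dual(Y) = Y

recv[Str].μY.send[Str].send[Int].Y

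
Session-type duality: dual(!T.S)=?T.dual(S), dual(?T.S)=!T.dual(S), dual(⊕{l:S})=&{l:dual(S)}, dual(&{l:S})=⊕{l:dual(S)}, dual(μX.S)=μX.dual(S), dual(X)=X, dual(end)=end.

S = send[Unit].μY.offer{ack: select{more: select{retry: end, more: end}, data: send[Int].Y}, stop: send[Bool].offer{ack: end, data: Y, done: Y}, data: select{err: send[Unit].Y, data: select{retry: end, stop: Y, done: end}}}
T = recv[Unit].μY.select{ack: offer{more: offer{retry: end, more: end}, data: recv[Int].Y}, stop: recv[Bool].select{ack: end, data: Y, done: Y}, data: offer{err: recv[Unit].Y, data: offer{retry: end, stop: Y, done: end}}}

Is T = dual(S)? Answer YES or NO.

YES

send[Unit] | recv[Unit]  match
  μY | μY  match (μ self-dual)
    offer{ack,stop,data} | select{ack,stop,data}  match label sets agree
      case ack:
        select{more,data} | offer{more,data}  match label sets agree
          case more:
            select{retry,more} | offer{retry,more}  match label sets agree
              case retry:
                end | end  match
              case more:
                end | end  match
          case data:
            send[Int] | recv[Int]  match
              Y | Y  match
      case stop:
        send[Bool] | recv[Bool]  match
          offer{ack,data,done} | select{ack,data,done}  match label sets agree
            case ack:
              end | end  match
            case data:
              Y | Y  match
            case done:
              Y | Y  match
      case data:
        select{err,data} | offer{err,data}  match label sets agree
          case err:
            send[Unit] | recv[Unit]  match
              Y | Y  match
          case data:
            select{retry,stop,done} | offer{retry,stop,done}  match label sets agree
              case retry:
                end | end  match
              case stop:
                Y | Y  match
              case done:
                end | end  match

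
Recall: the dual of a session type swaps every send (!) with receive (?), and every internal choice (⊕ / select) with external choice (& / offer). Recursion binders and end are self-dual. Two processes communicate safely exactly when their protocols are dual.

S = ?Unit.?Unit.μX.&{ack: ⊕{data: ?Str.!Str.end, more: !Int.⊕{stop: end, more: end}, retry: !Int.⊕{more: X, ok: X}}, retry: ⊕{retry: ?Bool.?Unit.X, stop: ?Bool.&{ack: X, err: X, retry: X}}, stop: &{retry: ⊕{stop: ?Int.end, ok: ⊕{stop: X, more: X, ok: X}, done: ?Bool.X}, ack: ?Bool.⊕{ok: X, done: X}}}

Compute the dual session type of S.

?Unit = !Unit
  ?Unit = !Unit
    μX = μX  (binder kept)
      &{ack,retry,stop} = ⊕{ack,retry,stop}  (offer→select)
        [ack]
          ⊕{data,more,retry} = &{data,more,retry}  (⊕→&)
            [data]
              ?Str = !Str
                !Str = ?Str
                  dual(end) = end
            [more]
              !Int = ?Int
                ⊕{stop,more} = &{stop,more}  (⊕→&)
                  [stop]
                    dual(end) = end
                  [more]
                    dual(end) = end
            [retry]
              !Int = ?Int
                ⊕{more,ok} = &{more,ok}  (⊕→&)
                  [more]
                    dual(X) = X
                  [ok]
                    dual(X) = X
        [retry]
          ⊕{retry,stop} = &{retry,stop}  (⊕→&)
            [retry]
              ?Bool = !Bool
                ?Unit = !Unit
                  dual(X) = X
            [stop]
              ?Bool = !Bool
                &{ack,err,retry} = ⊕{ack,err,retry}  (offer→select)
                  [ack]
                    dual(X) = X
                  [err]
                    dual(X) = X
                  [retry]
                    dual(X) = X
        [stop]
          &{retry,ack} = ⊕{retry,ack}  (offer→select)
            [retry]
              ⊕{stop,ok,done} = &{stop,ok,done}  (⊕→&)
                [stop]
                  ?Int = !Int
                    dual(end) = end
                [ok]
                  ⊕{stop,more,ok} = &{stop,more,ok}  (⊕→&)
                    [stop]
                      dual(X) = X
                    [more]
                      dual(X) = X
                    [ok]
                      dual(X) = X
                [done]
                  ?Bool = !Bool
                    dual(X) = X
            [ack]
              ?Bool = !Bool
                ⊕{ok,done} = &{ok,done}  (⊕→&)
                  [ok]
                    dual(X) = X
                  [done]
                    dual(X) = X

!Unit.!Unit.μX.⊕{ack: &{data: !Str.?Str.end, more: ?Int.&{stop: end, more: end}, retry: ?Int.&{more: X, ok: X}}, retry: &{retry: !Bool.!Unit.X, stop: !Bool.⊕{ack: X, err: X, retry: X}}, stop: ⊕{retry: &{stop: !Int.end, ok: &{stop: X, more: X, ok: X}, done: !Bool.X}, ack: !Bool.&{ok: X, done: X}}}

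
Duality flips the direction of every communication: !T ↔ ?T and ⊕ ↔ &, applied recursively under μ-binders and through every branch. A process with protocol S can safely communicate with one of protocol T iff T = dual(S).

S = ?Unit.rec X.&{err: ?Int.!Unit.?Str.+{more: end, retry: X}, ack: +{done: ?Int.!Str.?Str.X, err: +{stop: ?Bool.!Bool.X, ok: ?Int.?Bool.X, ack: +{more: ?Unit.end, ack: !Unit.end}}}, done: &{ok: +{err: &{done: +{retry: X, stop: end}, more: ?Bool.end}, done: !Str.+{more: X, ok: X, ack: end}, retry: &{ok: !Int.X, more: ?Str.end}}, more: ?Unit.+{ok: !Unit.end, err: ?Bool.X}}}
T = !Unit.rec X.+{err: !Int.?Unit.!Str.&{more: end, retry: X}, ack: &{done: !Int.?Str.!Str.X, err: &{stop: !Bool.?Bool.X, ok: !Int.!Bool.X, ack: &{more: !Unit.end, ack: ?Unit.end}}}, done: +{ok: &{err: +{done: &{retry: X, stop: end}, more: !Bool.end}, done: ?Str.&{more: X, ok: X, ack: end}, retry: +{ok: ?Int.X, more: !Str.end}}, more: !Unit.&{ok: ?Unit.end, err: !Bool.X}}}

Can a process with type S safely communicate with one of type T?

YES

?Unit ‖ !Unit  match
  rec X ‖ rec X  match (μ self-dual)
    &{err,ack,done} ‖ +{err,ack,done}  match same labels
      case err:
        ?Int ‖ !Int  match
          !Unit ‖ ?Unit  match
            ?Str ‖ !Str  match
              +{more,retry} ‖ &{more,retry}  match same labels
                case more:
                  end ‖ end  match
                case retry:
                  X ‖ X  match
      case ack:
        +{done,err} ‖ &{done,err}  match same labels
          case done:
            ?Int ‖ !Int  match
              !Str ‖ ?Str  match
                ?Str ‖ !Str  match
                  X ‖ X  match
          case err:
            +{stop,ok,ack} ‖ &{stop,ok,ack}  match same labels
              case stop:
                ?Bool ‖ !Bool  match
                  !Bool ‖ ?Bool  match
                    X ‖ X  match
              case ok:
                ?Int ‖ !Int  match
                  ?Bool ‖ !Bool  match
                    X ‖ X  match
              case ack:
                +{more,ack} ‖ &{more,ack}  match same labels
                  case more:
                    ?Unit ‖ !Unit  match
                      end ‖ end  match
                  case ack:
                    !Unit ‖ ?Unit  match
                      end ‖ end  match
      case done:
        &{ok,more} ‖ +{ok,more}  match same labels
          case ok:
            +{err,done,retry} ‖ &{err,done,retry}  match same labels
              case err:
                &{done,more} ‖ +{done,more}  match same labels
                  case done:
                    +{retry,stop} ‖ &{retry,stop}  match same labels
                      case retry:
                        X ‖ X  match
                      case stop:
                        end ‖ end  match
                  case more:
                    ?Bool ‖ !Bool  match
                      end ‖ end  match
              case done:
                !Str ‖ ?Str  match
                  +{more,ok,ack} ‖ &{more,ok,ack}  match same labels
                    case more:
                      X ‖ X  match
                    case ok:
                      X ‖ X  match
                    case ack:
                      end ‖ end  match
              case retry:
                &{ok,more} ‖ +{ok,more}  match same labels
                  case ok:
                    !Int ‖ ?Int  match
                      X ‖ X  match
                  case more:
                    ?Str ‖ !Str  match
                      end ‖ end  match
          case more:
            ?Unit ‖ !Unit  match
              +{ok,err} ‖ &{ok,err}  match same labels
                case ok:
                  !Unit ‖ ?Unit  match
                    end ‖ end  match
                case err:
                  ?Bool ‖ !Bool  match
                    X ‖ X  match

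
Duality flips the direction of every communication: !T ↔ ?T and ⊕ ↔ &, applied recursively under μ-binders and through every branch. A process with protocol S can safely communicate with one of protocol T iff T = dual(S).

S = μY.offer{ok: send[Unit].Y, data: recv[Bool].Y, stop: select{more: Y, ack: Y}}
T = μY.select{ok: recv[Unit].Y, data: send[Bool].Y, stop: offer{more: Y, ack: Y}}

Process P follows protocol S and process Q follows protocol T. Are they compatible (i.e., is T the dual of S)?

μY | μY  match (μ self-dual)
  offer{ok,data,stop} | select{ok,data,stop}  match labels match
    [ok]
      send[Unit] | recv[Unit]  match
        Y | Y  match
    [data]
      recv[Bool] | send[Bool]  match
        Y | Y  match
    [stop]
      select{more,ack} | offer{more,ack}  match labels match
        [more]
          Y | Y  match
        [ack]
          Y | Y  match

YES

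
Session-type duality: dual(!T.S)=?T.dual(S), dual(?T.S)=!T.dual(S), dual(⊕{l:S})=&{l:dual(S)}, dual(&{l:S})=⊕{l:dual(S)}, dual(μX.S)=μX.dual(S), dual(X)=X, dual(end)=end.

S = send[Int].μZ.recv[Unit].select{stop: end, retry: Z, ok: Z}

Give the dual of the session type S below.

send[Int] ↦ recv[Int]
  μZ ↦ μZ  (rec unchanged)
    recv[Unit] ↦ send[Unit]
      select{stop,retry,ok} ↦ offer{stop,retry,ok}  (select→offer)
        [stop]
          end ↦ end
        [retry]
          Z ↦ Z
        [ok]
          Z ↦ Z

recv[Int].μZ.send[Unit].offer{stop: end, retry: Z, ok: Z}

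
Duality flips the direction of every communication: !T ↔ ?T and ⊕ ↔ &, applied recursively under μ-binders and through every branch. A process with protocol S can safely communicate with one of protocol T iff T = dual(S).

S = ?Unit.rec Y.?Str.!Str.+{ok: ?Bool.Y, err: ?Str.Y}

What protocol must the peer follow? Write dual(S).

!Unit.rec Y.!Str.?Str.&{ok: !Bool.Y, err: !Str.Y}

?Unit → !Unit
  rec Y → rec Y  (rec unchanged)
    ?Str → !Str
      !Str → ?Str
        +{ok,err} → &{ok,err}  (select→offer)
          case ok:
            ?Bool → !Bool
              Y self-dual
          case err:
            ?Str → !Str
              Y self-dual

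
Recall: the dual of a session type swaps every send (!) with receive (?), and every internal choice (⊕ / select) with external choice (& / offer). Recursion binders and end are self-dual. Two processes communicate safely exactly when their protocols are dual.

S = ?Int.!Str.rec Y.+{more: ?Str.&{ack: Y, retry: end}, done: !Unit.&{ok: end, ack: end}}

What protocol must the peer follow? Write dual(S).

!Int.?Str.rec Y.&{more: !Str.+{ack: Y, retry: end}, done: ?Unit.+{ok: end, ack: end}}

?Int = !Int
  !Str = ?Str
    rec Y = rec Y  (rec unchanged)
      +{more,done} = &{more,done}  (select→offer)
        [more]
          ?Str = !Str
            &{ack,retry} = +{ack,retry}  (offer→select)
              [ack]
                Y self-dual
              [retry]
                end self-dual
        [done]
          !Unit = ?Unit
            &{ok,ack} = +{ok,ack}  (offer→select)
              [ok]
                end self-dual
              [ack]
                end self-dual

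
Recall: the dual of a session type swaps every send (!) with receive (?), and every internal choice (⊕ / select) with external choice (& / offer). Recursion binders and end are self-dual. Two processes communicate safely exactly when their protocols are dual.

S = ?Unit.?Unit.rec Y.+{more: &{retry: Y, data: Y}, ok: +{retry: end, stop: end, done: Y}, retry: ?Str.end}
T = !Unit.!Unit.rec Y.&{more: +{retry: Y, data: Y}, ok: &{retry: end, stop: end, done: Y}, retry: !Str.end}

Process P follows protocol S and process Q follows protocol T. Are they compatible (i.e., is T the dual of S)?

?Unit | !Unit  match
  ?Unit | !Unit  match
    rec Y | rec Y  match (rec unchanged)
      +{more,ok,retry} | &{more,ok,retry}  match label sets agree
        case more:
          &{retry,data} | +{retry,data}  match label sets agree
            case retry:
              Y | Y  match
            case data:
              Y | Y  match
        case ok:
          +{retry,stop,done} | &{retry,stop,done}  match label sets agree
            case retry:
              end | end  match
            case stop:
              end | end  match
            case done:
              Y | Y  match
        case retry:
          ?Str | !Str  match
            end | end  match

YES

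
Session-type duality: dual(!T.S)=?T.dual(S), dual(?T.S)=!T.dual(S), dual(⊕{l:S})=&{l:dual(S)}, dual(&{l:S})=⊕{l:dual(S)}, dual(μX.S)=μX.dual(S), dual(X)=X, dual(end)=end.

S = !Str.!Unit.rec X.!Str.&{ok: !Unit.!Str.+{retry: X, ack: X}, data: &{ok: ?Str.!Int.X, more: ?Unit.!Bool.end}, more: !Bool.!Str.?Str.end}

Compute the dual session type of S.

!Str → ?Str
  !Unit → ?Unit
    rec X → rec X  (binder kept)
      !Str → ?Str
        &{ok,data,more} → +{ok,data,more}  (&→⊕)
          • ok:
            !Unit → ?Unit
              !Str → ?Str
                +{retry,ack} → &{retry,ack}  (internal→external)
                  • retry:
                    X ↦ X
                  • ack:
                    X ↦ X
          • data:
            &{ok,more} → +{ok,more}  (&→⊕)
              • ok:
                ?Str → !Str
                  !Int → ?Int
                    X ↦ X
              • more:
                ?Unit → !Unit
                  !Bool → ?Bool
                    end ↦ end
          • more:
            !Bool → ?Bool
              !Str → ?Str
                ?Str → !Str
                  end ↦ end

?Str.?Unit.rec X.?Str.+{ok: ?Unit.?Str.&{retry: X, ack: X}, data: +{ok: !Str.?Int.X, more: !Unit.?Bool.end}, more: ?Bool.?Str.!Str.end}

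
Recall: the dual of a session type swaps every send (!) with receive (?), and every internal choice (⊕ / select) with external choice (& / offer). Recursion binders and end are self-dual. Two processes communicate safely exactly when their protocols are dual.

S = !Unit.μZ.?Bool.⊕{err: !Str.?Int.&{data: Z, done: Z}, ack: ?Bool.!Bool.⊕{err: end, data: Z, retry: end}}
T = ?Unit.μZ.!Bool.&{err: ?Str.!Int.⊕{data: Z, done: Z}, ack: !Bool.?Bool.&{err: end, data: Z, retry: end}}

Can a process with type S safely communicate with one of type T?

YES

!Unit | ?Unit  match
  μZ | μZ  match (rec unchanged)
    ?Bool | !Bool  match
      ⊕{err,ack} | &{err,ack}  match same labels
        case err:
          !Str | ?Str  match
            ?Int | !Int  match
              &{data,done} | ⊕{data,done}  match same labels
                case data:
                  Z | Z  match
                case done:
                  Z | Z  match
        case ack:
          ?Bool | !Bool  match
            !Bool | ?Bool  match
              ⊕{err,data,retry} | &{err,data,retry}  match same labels
                case err:
                  end | end  match
                case data:
                  Z | Z  match
                case retry:
                  end | end  match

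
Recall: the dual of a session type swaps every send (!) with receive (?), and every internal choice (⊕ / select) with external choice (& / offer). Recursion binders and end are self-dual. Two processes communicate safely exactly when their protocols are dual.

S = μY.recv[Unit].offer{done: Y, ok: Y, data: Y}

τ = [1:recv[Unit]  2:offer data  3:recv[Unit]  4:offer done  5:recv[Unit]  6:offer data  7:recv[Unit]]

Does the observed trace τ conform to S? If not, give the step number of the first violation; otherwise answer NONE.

NONE

@1 recv[Unit]  match  residual = offer{done: μY.…, ok: μY.…, data: μY.…}
@2 offer data  match  residual = μY.…
@3 recv[Unit]  match  residual = offer{done: μY.…, ok: μY.…, data: μY.…}
@4 offer done  match  residual = μY.…
@5 recv[Unit]  match  residual = offer{done: μY.…, ok: μY.…, data: μY.…}
@6 offer data  match  residual = μY.…
@7 recv[Unit]  match  residual = offer{done: μY.…, ok: μY.…, data: μY.…}
trace exhausted — no violation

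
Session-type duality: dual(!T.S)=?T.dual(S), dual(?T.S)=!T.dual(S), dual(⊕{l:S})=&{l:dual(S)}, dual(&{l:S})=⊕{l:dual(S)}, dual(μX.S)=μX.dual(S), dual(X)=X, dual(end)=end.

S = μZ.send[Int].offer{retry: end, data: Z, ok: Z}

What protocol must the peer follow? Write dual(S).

μZ.recv[Int].select{retry: end, data: Z, ok: Z}

μZ = μZ  (binder kept)
  send[Int] = recv[Int]
    offer{retry,data,ok} = select{retry,data,ok}  (offer→select)
      case retry:
        dual(end) = end
      case data:
        dual(Z) = Z
      case ok:
        dual(Z) = Z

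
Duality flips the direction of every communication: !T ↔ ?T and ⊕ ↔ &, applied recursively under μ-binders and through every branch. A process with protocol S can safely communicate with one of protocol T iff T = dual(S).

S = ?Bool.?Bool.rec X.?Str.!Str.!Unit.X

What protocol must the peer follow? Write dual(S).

!Bool.!Bool.rec X.!Str.?Str.?Unit.X

?Bool → !Bool
  ?Bool → !Bool
    rec X → rec X  (binder kept)
      ?Str → !Str
        !Str → ?Str
          !Unit → ?Unit
            X ↦ X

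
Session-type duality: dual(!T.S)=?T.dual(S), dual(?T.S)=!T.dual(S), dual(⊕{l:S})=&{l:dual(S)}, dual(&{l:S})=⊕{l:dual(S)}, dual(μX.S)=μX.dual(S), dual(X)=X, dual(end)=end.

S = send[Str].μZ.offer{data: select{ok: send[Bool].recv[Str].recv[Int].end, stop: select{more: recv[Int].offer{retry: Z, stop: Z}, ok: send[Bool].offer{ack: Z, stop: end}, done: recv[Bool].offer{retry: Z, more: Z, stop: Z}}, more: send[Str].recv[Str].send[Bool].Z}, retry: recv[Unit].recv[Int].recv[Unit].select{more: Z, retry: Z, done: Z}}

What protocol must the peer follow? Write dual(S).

send[Str] → recv[Str]
  μZ → μZ  (μ self-dual)
    offer{data,retry} → select{data,retry}  (external→internal)
      [data]
        select{ok,stop,more} → offer{ok,stop,more}  (internal→external)
          [ok]
            send[Bool] → recv[Bool]
              recv[Str] → send[Str]
                recv[Int] → send[Int]
                  end self-dual
          [stop]
            select{more,ok,done} → offer{more,ok,done}  (internal→external)
              [more]
                recv[Int] → send[Int]
                  offer{retry,stop} → select{retry,stop}  (external→internal)
                    [retry]
                      Z self-dual
                    [stop]
                      Z self-dual
              [ok]
                send[Bool] → recv[Bool]
                  offer{ack,stop} → select{ack,stop}  (external→internal)
                    [ack]
                      Z self-dual
                    [stop]
                      end self-dual
              [done]
                recv[Bool] → send[Bool]
                  offer{retry,more,stop} → select{retry,more,stop}  (external→internal)
                    [retry]
                      Z self-dual
                    [more]
                      Z self-dual
                    [stop]
                      Z self-dual
          [more]
            send[Str] → recv[Str]
              recv[Str] → send[Str]
                send[Bool] → recv[Bool]
                  Z self-dual
      [retry]
        recv[Unit] → send[Unit]
          recv[Int] → send[Int]
            recv[Unit] → send[Unit]
              select{more,retry,done} → offer{more,retry,done}  (internal→external)
                [more]
                  Z self-dual
                [retry]
                  Z self-dual
                [done]
                  Z self-dual

recv[Str].μZ.select{data: offer{ok: recv[Bool].send[Str].send[Int].end, stop: offer{more: send[Int].select{retry: Z, stop: Z}, ok: recv[Bool].select{ack: Z, stop: end}, done: send[Bool].select{retry: Z, more: Z, stop: Z}}, more: recv[Str].send[Str].recv[Bool].Z}, retry: send[Unit].send[Int].send[Unit].offer{more: Z, retry: Z, done: Z}}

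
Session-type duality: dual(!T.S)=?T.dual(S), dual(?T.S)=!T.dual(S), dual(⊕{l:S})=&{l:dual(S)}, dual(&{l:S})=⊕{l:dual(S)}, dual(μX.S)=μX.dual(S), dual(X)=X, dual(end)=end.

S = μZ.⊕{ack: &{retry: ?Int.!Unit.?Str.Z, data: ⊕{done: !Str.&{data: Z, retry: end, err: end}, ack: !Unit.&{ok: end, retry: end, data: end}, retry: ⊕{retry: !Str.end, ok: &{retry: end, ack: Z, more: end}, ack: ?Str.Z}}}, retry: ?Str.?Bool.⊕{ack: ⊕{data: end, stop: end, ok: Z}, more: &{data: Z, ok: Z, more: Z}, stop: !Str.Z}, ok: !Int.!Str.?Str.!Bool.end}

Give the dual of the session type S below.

μZ.&{ack: ⊕{retry: !Int.?Unit.!Str.Z, data: &{done: ?Str.⊕{data: Z, retry: end, err: end}, ack: ?Unit.⊕{ok: end, retry: end, data: end}, retry: &{retry: ?Str.end, ok: ⊕{retry: end, ack: Z, more: end}, ack: !Str.Z}}}, retry: !Str.!Bool.&{ack: &{data: end, stop: end, ok: Z}, more: ⊕{data: Z, ok: Z, more: Z}, stop: ?Str.Z}, ok: ?Int.?Str.!Str.?Bool.end}

μZ = μZ  (μ self-dual)
  ⊕{ack,retry,ok} = &{ack,retry,ok}  (internal→external)
    • ack:
      &{retry,data} = ⊕{retry,data}  (offer→select)
        • retry:
          ?Int = !Int
            !Unit = ?Unit
              ?Str = !Str
                Z ↦ Z
        • data:
          ⊕{done,ack,retry} = &{done,ack,retry}  (internal→external)
            • done:
              !Str = ?Str
                &{data,retry,err} = ⊕{data,retry,err}  (offer→select)
                  • data:
                    Z ↦ Z
                  • retry:
                    end ↦ end
                  • err:
                    end ↦ end
            • ack:
              !Unit = ?Unit
                &{ok,retry,data} = ⊕{ok,retry,data}  (offer→select)
                  • ok:
                    end ↦ end
                  • retry:
                    end ↦ end
                  • data:
                    end ↦ end
            • retry:
              ⊕{retry,ok,ack} = &{retry,ok,ack}  (internal→external)
                • retry:
                  !Str = ?Str
                    end ↦ end
                • ok:
                  &{retry,ack,more} = ⊕{retry,ack,more}  (offer→select)
                    • retry:
                      end ↦ end
                    • ack:
                      Z ↦ Z
                    • more:
                      end ↦ end
                • ack:
                  ?Str = !Str
                    Z ↦ Z
    • retry:
      ?Str = !Str
        ?Bool = !Bool
          ⊕{ack,more,stop} = &{ack,more,stop}  (internal→external)
            • ack:
              ⊕{data,stop,ok} = &{data,stop,ok}  (internal→external)
                • data:
                  end ↦ end
                • stop:
                  end ↦ end
                • ok:
                  Z ↦ Z
            • more:
              &{data,ok,more} = ⊕{data,ok,more}  (offer→select)
                • data:
                  Z ↦ Z
                • ok:
                  Z ↦ Z
                • more:
                  Z ↦ Z
            • stop:
              !Str = ?Str
                Z ↦ Z
    • ok:
      !Int = ?Int
        !Str = ?Str
          ?Str = !Str
            !Bool = ?Bool
              end ↦ end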